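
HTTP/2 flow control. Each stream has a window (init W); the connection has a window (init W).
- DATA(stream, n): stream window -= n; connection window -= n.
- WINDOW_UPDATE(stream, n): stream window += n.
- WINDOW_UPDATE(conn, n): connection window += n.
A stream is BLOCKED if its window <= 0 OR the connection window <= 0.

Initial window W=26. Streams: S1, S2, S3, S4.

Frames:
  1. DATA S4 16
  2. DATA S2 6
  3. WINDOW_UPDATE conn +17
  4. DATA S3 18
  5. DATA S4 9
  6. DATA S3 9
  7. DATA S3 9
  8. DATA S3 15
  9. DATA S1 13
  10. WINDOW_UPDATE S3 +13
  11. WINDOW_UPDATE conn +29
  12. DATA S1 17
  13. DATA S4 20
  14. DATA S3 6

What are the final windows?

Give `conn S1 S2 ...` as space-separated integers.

Op 1: conn=10 S1=26 S2=26 S3=26 S4=10 blocked=[]
Op 2: conn=4 S1=26 S2=20 S3=26 S4=10 blocked=[]
Op 3: conn=21 S1=26 S2=20 S3=26 S4=10 blocked=[]
Op 4: conn=3 S1=26 S2=20 S3=8 S4=10 blocked=[]
Op 5: conn=-6 S1=26 S2=20 S3=8 S4=1 blocked=[1, 2, 3, 4]
Op 6: conn=-15 S1=26 S2=20 S3=-1 S4=1 blocked=[1, 2, 3, 4]
Op 7: conn=-24 S1=26 S2=20 S3=-10 S4=1 blocked=[1, 2, 3, 4]
Op 8: conn=-39 S1=26 S2=20 S3=-25 S4=1 blocked=[1, 2, 3, 4]
Op 9: conn=-52 S1=13 S2=20 S3=-25 S4=1 blocked=[1, 2, 3, 4]
Op 10: conn=-52 S1=13 S2=20 S3=-12 S4=1 blocked=[1, 2, 3, 4]
Op 11: conn=-23 S1=13 S2=20 S3=-12 S4=1 blocked=[1, 2, 3, 4]
Op 12: conn=-40 S1=-4 S2=20 S3=-12 S4=1 blocked=[1, 2, 3, 4]
Op 13: conn=-60 S1=-4 S2=20 S3=-12 S4=-19 blocked=[1, 2, 3, 4]
Op 14: conn=-66 S1=-4 S2=20 S3=-18 S4=-19 blocked=[1, 2, 3, 4]

Answer: -66 -4 20 -18 -19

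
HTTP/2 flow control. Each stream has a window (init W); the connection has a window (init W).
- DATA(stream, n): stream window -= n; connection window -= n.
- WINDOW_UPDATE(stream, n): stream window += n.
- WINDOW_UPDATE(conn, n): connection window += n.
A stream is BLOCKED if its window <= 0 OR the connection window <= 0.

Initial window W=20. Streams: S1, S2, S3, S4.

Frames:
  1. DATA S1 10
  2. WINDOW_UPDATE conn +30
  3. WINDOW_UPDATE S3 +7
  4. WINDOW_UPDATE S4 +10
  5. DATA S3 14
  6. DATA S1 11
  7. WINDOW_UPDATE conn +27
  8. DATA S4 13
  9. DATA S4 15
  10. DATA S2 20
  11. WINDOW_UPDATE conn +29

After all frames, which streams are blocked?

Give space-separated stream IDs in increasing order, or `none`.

Answer: S1 S2

Derivation:
Op 1: conn=10 S1=10 S2=20 S3=20 S4=20 blocked=[]
Op 2: conn=40 S1=10 S2=20 S3=20 S4=20 blocked=[]
Op 3: conn=40 S1=10 S2=20 S3=27 S4=20 blocked=[]
Op 4: conn=40 S1=10 S2=20 S3=27 S4=30 blocked=[]
Op 5: conn=26 S1=10 S2=20 S3=13 S4=30 blocked=[]
Op 6: conn=15 S1=-1 S2=20 S3=13 S4=30 blocked=[1]
Op 7: conn=42 S1=-1 S2=20 S3=13 S4=30 blocked=[1]
Op 8: conn=29 S1=-1 S2=20 S3=13 S4=17 blocked=[1]
Op 9: conn=14 S1=-1 S2=20 S3=13 S4=2 blocked=[1]
Op 10: conn=-6 S1=-1 S2=0 S3=13 S4=2 blocked=[1, 2, 3, 4]
Op 11: conn=23 S1=-1 S2=0 S3=13 S4=2 blocked=[1, 2]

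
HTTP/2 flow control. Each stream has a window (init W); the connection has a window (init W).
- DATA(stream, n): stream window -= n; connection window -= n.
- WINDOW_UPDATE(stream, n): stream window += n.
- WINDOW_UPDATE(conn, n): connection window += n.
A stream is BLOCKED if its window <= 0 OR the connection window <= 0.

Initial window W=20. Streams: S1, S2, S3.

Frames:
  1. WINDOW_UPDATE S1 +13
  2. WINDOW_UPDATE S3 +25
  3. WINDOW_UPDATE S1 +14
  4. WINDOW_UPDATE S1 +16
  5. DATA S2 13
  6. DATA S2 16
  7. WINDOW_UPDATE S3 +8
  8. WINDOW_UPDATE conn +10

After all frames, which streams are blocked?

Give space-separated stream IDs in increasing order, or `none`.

Op 1: conn=20 S1=33 S2=20 S3=20 blocked=[]
Op 2: conn=20 S1=33 S2=20 S3=45 blocked=[]
Op 3: conn=20 S1=47 S2=20 S3=45 blocked=[]
Op 4: conn=20 S1=63 S2=20 S3=45 blocked=[]
Op 5: conn=7 S1=63 S2=7 S3=45 blocked=[]
Op 6: conn=-9 S1=63 S2=-9 S3=45 blocked=[1, 2, 3]
Op 7: conn=-9 S1=63 S2=-9 S3=53 blocked=[1, 2, 3]
Op 8: conn=1 S1=63 S2=-9 S3=53 blocked=[2]

Answer: S2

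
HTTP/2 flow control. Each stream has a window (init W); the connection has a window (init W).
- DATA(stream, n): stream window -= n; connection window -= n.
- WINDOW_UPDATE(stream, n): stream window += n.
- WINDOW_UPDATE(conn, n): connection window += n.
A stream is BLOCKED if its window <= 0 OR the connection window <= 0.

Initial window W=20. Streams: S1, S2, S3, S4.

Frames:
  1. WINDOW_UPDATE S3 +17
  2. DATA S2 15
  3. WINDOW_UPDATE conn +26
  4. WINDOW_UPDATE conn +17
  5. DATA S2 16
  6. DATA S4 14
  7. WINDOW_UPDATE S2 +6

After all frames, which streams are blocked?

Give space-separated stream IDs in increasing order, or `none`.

Op 1: conn=20 S1=20 S2=20 S3=37 S4=20 blocked=[]
Op 2: conn=5 S1=20 S2=5 S3=37 S4=20 blocked=[]
Op 3: conn=31 S1=20 S2=5 S3=37 S4=20 blocked=[]
Op 4: conn=48 S1=20 S2=5 S3=37 S4=20 blocked=[]
Op 5: conn=32 S1=20 S2=-11 S3=37 S4=20 blocked=[2]
Op 6: conn=18 S1=20 S2=-11 S3=37 S4=6 blocked=[2]
Op 7: conn=18 S1=20 S2=-5 S3=37 S4=6 blocked=[2]

Answer: S2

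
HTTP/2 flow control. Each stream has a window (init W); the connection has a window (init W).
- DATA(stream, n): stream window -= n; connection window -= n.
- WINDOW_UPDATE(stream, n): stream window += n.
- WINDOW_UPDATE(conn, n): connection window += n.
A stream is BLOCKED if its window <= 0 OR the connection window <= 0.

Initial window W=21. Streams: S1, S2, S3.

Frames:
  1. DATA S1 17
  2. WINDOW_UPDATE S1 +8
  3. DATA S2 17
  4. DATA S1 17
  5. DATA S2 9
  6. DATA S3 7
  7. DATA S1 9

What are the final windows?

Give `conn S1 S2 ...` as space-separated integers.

Op 1: conn=4 S1=4 S2=21 S3=21 blocked=[]
Op 2: conn=4 S1=12 S2=21 S3=21 blocked=[]
Op 3: conn=-13 S1=12 S2=4 S3=21 blocked=[1, 2, 3]
Op 4: conn=-30 S1=-5 S2=4 S3=21 blocked=[1, 2, 3]
Op 5: conn=-39 S1=-5 S2=-5 S3=21 blocked=[1, 2, 3]
Op 6: conn=-46 S1=-5 S2=-5 S3=14 blocked=[1, 2, 3]
Op 7: conn=-55 S1=-14 S2=-5 S3=14 blocked=[1, 2, 3]

Answer: -55 -14 -5 14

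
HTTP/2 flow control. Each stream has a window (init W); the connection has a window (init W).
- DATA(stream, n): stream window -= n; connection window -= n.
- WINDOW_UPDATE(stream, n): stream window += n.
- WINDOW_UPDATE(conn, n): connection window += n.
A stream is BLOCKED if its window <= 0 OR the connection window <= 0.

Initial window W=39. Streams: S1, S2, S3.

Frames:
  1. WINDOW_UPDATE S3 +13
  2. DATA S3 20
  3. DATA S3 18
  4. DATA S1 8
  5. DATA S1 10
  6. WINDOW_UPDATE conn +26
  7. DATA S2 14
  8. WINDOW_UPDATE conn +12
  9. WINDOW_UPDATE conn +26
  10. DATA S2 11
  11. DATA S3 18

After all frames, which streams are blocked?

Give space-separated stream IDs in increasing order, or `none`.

Op 1: conn=39 S1=39 S2=39 S3=52 blocked=[]
Op 2: conn=19 S1=39 S2=39 S3=32 blocked=[]
Op 3: conn=1 S1=39 S2=39 S3=14 blocked=[]
Op 4: conn=-7 S1=31 S2=39 S3=14 blocked=[1, 2, 3]
Op 5: conn=-17 S1=21 S2=39 S3=14 blocked=[1, 2, 3]
Op 6: conn=9 S1=21 S2=39 S3=14 blocked=[]
Op 7: conn=-5 S1=21 S2=25 S3=14 blocked=[1, 2, 3]
Op 8: conn=7 S1=21 S2=25 S3=14 blocked=[]
Op 9: conn=33 S1=21 S2=25 S3=14 blocked=[]
Op 10: conn=22 S1=21 S2=14 S3=14 blocked=[]
Op 11: conn=4 S1=21 S2=14 S3=-4 blocked=[3]

Answer: S3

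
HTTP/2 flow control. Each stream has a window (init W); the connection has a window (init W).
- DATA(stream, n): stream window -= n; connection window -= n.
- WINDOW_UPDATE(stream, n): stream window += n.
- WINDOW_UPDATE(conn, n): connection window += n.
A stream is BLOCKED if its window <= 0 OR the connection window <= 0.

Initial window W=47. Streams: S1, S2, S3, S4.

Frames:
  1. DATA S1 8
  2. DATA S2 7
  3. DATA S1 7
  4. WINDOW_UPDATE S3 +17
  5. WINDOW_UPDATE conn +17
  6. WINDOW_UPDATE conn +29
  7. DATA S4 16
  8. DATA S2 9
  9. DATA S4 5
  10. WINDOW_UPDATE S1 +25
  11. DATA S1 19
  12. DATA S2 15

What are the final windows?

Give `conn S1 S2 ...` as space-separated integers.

Op 1: conn=39 S1=39 S2=47 S3=47 S4=47 blocked=[]
Op 2: conn=32 S1=39 S2=40 S3=47 S4=47 blocked=[]
Op 3: conn=25 S1=32 S2=40 S3=47 S4=47 blocked=[]
Op 4: conn=25 S1=32 S2=40 S3=64 S4=47 blocked=[]
Op 5: conn=42 S1=32 S2=40 S3=64 S4=47 blocked=[]
Op 6: conn=71 S1=32 S2=40 S3=64 S4=47 blocked=[]
Op 7: conn=55 S1=32 S2=40 S3=64 S4=31 blocked=[]
Op 8: conn=46 S1=32 S2=31 S3=64 S4=31 blocked=[]
Op 9: conn=41 S1=32 S2=31 S3=64 S4=26 blocked=[]
Op 10: conn=41 S1=57 S2=31 S3=64 S4=26 blocked=[]
Op 11: conn=22 S1=38 S2=31 S3=64 S4=26 blocked=[]
Op 12: conn=7 S1=38 S2=16 S3=64 S4=26 blocked=[]

Answer: 7 38 16 64 26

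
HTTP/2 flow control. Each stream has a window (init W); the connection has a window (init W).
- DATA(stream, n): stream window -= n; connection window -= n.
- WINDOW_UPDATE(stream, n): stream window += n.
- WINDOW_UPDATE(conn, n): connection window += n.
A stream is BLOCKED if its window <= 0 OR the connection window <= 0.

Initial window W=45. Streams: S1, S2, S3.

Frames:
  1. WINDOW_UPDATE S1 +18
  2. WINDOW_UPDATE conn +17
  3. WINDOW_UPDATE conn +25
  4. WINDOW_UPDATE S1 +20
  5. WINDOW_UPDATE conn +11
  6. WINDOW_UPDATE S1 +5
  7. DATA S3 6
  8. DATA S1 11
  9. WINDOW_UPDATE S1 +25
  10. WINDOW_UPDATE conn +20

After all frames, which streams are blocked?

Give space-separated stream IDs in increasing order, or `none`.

Op 1: conn=45 S1=63 S2=45 S3=45 blocked=[]
Op 2: conn=62 S1=63 S2=45 S3=45 blocked=[]
Op 3: conn=87 S1=63 S2=45 S3=45 blocked=[]
Op 4: conn=87 S1=83 S2=45 S3=45 blocked=[]
Op 5: conn=98 S1=83 S2=45 S3=45 blocked=[]
Op 6: conn=98 S1=88 S2=45 S3=45 blocked=[]
Op 7: conn=92 S1=88 S2=45 S3=39 blocked=[]
Op 8: conn=81 S1=77 S2=45 S3=39 blocked=[]
Op 9: conn=81 S1=102 S2=45 S3=39 blocked=[]
Op 10: conn=101 S1=102 S2=45 S3=39 blocked=[]

Answer: none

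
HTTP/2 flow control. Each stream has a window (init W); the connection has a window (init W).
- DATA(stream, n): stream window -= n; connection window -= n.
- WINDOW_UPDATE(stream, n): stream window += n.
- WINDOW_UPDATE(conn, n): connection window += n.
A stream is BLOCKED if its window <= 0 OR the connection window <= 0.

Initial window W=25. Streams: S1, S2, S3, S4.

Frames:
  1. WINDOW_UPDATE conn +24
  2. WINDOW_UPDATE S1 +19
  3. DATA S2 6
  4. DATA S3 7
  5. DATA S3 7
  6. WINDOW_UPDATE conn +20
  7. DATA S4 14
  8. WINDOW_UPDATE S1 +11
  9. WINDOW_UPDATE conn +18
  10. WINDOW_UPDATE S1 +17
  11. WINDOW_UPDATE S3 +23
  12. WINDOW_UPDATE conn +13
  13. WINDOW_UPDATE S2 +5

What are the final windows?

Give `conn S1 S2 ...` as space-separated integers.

Answer: 66 72 24 34 11

Derivation:
Op 1: conn=49 S1=25 S2=25 S3=25 S4=25 blocked=[]
Op 2: conn=49 S1=44 S2=25 S3=25 S4=25 blocked=[]
Op 3: conn=43 S1=44 S2=19 S3=25 S4=25 blocked=[]
Op 4: conn=36 S1=44 S2=19 S3=18 S4=25 blocked=[]
Op 5: conn=29 S1=44 S2=19 S3=11 S4=25 blocked=[]
Op 6: conn=49 S1=44 S2=19 S3=11 S4=25 blocked=[]
Op 7: conn=35 S1=44 S2=19 S3=11 S4=11 blocked=[]
Op 8: conn=35 S1=55 S2=19 S3=11 S4=11 blocked=[]
Op 9: conn=53 S1=55 S2=19 S3=11 S4=11 blocked=[]
Op 10: conn=53 S1=72 S2=19 S3=11 S4=11 blocked=[]
Op 11: conn=53 S1=72 S2=19 S3=34 S4=11 blocked=[]
Op 12: conn=66 S1=72 S2=19 S3=34 S4=11 blocked=[]
Op 13: conn=66 S1=72 S2=24 S3=34 S4=11 blocked=[]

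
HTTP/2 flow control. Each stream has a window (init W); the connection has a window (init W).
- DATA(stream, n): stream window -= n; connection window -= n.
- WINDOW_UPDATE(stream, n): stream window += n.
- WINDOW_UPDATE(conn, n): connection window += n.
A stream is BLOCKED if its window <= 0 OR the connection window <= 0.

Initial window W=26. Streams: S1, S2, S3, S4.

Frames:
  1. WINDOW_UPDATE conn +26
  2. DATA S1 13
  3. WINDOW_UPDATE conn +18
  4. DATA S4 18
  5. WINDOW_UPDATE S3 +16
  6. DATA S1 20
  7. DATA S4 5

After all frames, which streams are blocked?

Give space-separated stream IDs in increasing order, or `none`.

Op 1: conn=52 S1=26 S2=26 S3=26 S4=26 blocked=[]
Op 2: conn=39 S1=13 S2=26 S3=26 S4=26 blocked=[]
Op 3: conn=57 S1=13 S2=26 S3=26 S4=26 blocked=[]
Op 4: conn=39 S1=13 S2=26 S3=26 S4=8 blocked=[]
Op 5: conn=39 S1=13 S2=26 S3=42 S4=8 blocked=[]
Op 6: conn=19 S1=-7 S2=26 S3=42 S4=8 blocked=[1]
Op 7: conn=14 S1=-7 S2=26 S3=42 S4=3 blocked=[1]

Answer: S1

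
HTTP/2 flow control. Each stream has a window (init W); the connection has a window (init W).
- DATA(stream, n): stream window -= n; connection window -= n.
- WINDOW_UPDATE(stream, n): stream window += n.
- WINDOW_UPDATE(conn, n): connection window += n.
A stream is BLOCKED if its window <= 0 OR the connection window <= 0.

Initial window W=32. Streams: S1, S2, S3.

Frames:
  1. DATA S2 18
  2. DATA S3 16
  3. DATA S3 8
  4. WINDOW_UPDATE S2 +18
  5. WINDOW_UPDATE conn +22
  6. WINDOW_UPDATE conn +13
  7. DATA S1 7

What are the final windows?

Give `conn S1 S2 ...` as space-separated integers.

Answer: 18 25 32 8

Derivation:
Op 1: conn=14 S1=32 S2=14 S3=32 blocked=[]
Op 2: conn=-2 S1=32 S2=14 S3=16 blocked=[1, 2, 3]
Op 3: conn=-10 S1=32 S2=14 S3=8 blocked=[1, 2, 3]
Op 4: conn=-10 S1=32 S2=32 S3=8 blocked=[1, 2, 3]
Op 5: conn=12 S1=32 S2=32 S3=8 blocked=[]
Op 6: conn=25 S1=32 S2=32 S3=8 blocked=[]
Op 7: conn=18 S1=25 S2=32 S3=8 blocked=[]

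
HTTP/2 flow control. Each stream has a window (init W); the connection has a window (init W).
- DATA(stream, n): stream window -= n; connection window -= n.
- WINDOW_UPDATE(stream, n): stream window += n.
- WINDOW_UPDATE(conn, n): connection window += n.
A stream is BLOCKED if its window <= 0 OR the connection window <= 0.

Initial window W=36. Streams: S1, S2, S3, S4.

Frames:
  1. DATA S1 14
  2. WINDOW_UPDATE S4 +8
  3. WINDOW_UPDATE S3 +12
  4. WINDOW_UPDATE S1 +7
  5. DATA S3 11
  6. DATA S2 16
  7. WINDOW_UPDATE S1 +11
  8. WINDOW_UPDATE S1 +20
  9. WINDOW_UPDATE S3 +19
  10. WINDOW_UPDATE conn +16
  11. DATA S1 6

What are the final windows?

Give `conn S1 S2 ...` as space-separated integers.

Answer: 5 54 20 56 44

Derivation:
Op 1: conn=22 S1=22 S2=36 S3=36 S4=36 blocked=[]
Op 2: conn=22 S1=22 S2=36 S3=36 S4=44 blocked=[]
Op 3: conn=22 S1=22 S2=36 S3=48 S4=44 blocked=[]
Op 4: conn=22 S1=29 S2=36 S3=48 S4=44 blocked=[]
Op 5: conn=11 S1=29 S2=36 S3=37 S4=44 blocked=[]
Op 6: conn=-5 S1=29 S2=20 S3=37 S4=44 blocked=[1, 2, 3, 4]
Op 7: conn=-5 S1=40 S2=20 S3=37 S4=44 blocked=[1, 2, 3, 4]
Op 8: conn=-5 S1=60 S2=20 S3=37 S4=44 blocked=[1, 2, 3, 4]
Op 9: conn=-5 S1=60 S2=20 S3=56 S4=44 blocked=[1, 2, 3, 4]
Op 10: conn=11 S1=60 S2=20 S3=56 S4=44 blocked=[]
Op 11: conn=5 S1=54 S2=20 S3=56 S4=44 blocked=[]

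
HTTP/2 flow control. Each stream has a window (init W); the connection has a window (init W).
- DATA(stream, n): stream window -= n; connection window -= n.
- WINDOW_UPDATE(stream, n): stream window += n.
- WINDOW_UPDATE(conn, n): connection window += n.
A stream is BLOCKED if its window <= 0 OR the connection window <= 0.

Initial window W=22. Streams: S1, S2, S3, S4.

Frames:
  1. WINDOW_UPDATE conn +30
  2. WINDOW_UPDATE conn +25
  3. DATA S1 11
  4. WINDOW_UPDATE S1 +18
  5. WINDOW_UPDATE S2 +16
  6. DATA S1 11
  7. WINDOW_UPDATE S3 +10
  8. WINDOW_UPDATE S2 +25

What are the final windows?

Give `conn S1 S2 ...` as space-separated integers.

Answer: 55 18 63 32 22

Derivation:
Op 1: conn=52 S1=22 S2=22 S3=22 S4=22 blocked=[]
Op 2: conn=77 S1=22 S2=22 S3=22 S4=22 blocked=[]
Op 3: conn=66 S1=11 S2=22 S3=22 S4=22 blocked=[]
Op 4: conn=66 S1=29 S2=22 S3=22 S4=22 blocked=[]
Op 5: conn=66 S1=29 S2=38 S3=22 S4=22 blocked=[]
Op 6: conn=55 S1=18 S2=38 S3=22 S4=22 blocked=[]
Op 7: conn=55 S1=18 S2=38 S3=32 S4=22 blocked=[]
Op 8: conn=55 S1=18 S2=63 S3=32 S4=22 blocked=[]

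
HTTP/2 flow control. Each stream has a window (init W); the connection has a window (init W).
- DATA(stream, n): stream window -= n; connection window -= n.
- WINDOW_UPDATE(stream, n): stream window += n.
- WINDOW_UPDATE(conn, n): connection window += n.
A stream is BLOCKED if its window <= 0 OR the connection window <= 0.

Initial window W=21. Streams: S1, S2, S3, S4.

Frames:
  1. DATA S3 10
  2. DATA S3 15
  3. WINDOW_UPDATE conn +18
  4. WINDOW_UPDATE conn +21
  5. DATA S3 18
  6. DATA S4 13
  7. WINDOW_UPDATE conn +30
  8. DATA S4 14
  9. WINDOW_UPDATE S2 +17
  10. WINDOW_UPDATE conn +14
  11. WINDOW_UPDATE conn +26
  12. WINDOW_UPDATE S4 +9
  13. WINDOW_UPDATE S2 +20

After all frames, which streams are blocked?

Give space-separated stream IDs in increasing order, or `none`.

Op 1: conn=11 S1=21 S2=21 S3=11 S4=21 blocked=[]
Op 2: conn=-4 S1=21 S2=21 S3=-4 S4=21 blocked=[1, 2, 3, 4]
Op 3: conn=14 S1=21 S2=21 S3=-4 S4=21 blocked=[3]
Op 4: conn=35 S1=21 S2=21 S3=-4 S4=21 blocked=[3]
Op 5: conn=17 S1=21 S2=21 S3=-22 S4=21 blocked=[3]
Op 6: conn=4 S1=21 S2=21 S3=-22 S4=8 blocked=[3]
Op 7: conn=34 S1=21 S2=21 S3=-22 S4=8 blocked=[3]
Op 8: conn=20 S1=21 S2=21 S3=-22 S4=-6 blocked=[3, 4]
Op 9: conn=20 S1=21 S2=38 S3=-22 S4=-6 blocked=[3, 4]
Op 10: conn=34 S1=21 S2=38 S3=-22 S4=-6 blocked=[3, 4]
Op 11: conn=60 S1=21 S2=38 S3=-22 S4=-6 blocked=[3, 4]
Op 12: conn=60 S1=21 S2=38 S3=-22 S4=3 blocked=[3]
Op 13: conn=60 S1=21 S2=58 S3=-22 S4=3 blocked=[3]

Answer: S3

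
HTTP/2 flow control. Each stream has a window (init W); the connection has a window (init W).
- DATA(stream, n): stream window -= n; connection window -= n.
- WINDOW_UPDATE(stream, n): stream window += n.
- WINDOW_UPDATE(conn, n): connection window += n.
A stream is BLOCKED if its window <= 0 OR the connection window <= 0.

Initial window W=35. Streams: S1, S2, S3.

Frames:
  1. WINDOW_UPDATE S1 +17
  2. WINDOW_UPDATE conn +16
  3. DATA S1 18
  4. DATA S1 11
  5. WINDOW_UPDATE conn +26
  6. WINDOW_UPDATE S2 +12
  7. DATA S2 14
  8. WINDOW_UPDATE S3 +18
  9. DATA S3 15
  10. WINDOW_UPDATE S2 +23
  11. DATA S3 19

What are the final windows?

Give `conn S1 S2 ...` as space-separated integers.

Answer: 0 23 56 19

Derivation:
Op 1: conn=35 S1=52 S2=35 S3=35 blocked=[]
Op 2: conn=51 S1=52 S2=35 S3=35 blocked=[]
Op 3: conn=33 S1=34 S2=35 S3=35 blocked=[]
Op 4: conn=22 S1=23 S2=35 S3=35 blocked=[]
Op 5: conn=48 S1=23 S2=35 S3=35 blocked=[]
Op 6: conn=48 S1=23 S2=47 S3=35 blocked=[]
Op 7: conn=34 S1=23 S2=33 S3=35 blocked=[]
Op 8: conn=34 S1=23 S2=33 S3=53 blocked=[]
Op 9: conn=19 S1=23 S2=33 S3=38 blocked=[]
Op 10: conn=19 S1=23 S2=56 S3=38 blocked=[]
Op 11: conn=0 S1=23 S2=56 S3=19 blocked=[1, 2, 3]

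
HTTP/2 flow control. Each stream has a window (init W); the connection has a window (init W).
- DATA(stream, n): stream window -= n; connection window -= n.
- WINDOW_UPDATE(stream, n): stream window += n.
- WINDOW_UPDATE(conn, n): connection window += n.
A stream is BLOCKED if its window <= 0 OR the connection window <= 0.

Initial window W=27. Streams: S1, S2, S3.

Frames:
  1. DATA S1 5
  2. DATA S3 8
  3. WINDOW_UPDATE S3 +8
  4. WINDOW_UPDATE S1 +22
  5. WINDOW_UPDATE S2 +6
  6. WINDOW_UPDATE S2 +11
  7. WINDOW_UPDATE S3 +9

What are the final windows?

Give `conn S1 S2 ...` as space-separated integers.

Op 1: conn=22 S1=22 S2=27 S3=27 blocked=[]
Op 2: conn=14 S1=22 S2=27 S3=19 blocked=[]
Op 3: conn=14 S1=22 S2=27 S3=27 blocked=[]
Op 4: conn=14 S1=44 S2=27 S3=27 blocked=[]
Op 5: conn=14 S1=44 S2=33 S3=27 blocked=[]
Op 6: conn=14 S1=44 S2=44 S3=27 blocked=[]
Op 7: conn=14 S1=44 S2=44 S3=36 blocked=[]

Answer: 14 44 44 36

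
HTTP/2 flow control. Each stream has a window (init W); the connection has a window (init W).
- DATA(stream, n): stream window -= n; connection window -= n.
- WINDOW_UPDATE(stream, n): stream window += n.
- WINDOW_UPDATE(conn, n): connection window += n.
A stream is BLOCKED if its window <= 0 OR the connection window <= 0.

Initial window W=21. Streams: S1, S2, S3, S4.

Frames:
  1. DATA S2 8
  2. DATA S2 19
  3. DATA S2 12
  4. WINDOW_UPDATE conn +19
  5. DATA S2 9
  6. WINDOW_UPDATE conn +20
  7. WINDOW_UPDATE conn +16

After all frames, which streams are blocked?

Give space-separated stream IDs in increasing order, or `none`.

Answer: S2

Derivation:
Op 1: conn=13 S1=21 S2=13 S3=21 S4=21 blocked=[]
Op 2: conn=-6 S1=21 S2=-6 S3=21 S4=21 blocked=[1, 2, 3, 4]
Op 3: conn=-18 S1=21 S2=-18 S3=21 S4=21 blocked=[1, 2, 3, 4]
Op 4: conn=1 S1=21 S2=-18 S3=21 S4=21 blocked=[2]
Op 5: conn=-8 S1=21 S2=-27 S3=21 S4=21 blocked=[1, 2, 3, 4]
Op 6: conn=12 S1=21 S2=-27 S3=21 S4=21 blocked=[2]
Op 7: conn=28 S1=21 S2=-27 S3=21 S4=21 blocked=[2]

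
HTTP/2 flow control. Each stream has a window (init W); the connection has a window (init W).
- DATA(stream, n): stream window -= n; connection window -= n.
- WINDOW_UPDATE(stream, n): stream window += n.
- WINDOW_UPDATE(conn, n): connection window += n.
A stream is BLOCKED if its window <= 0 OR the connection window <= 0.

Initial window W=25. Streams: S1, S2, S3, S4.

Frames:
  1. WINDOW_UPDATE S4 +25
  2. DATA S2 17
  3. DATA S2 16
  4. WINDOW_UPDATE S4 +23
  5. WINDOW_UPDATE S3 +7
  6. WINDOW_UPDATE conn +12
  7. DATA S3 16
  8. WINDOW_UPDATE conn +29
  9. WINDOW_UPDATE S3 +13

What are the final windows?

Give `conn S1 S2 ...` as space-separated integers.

Op 1: conn=25 S1=25 S2=25 S3=25 S4=50 blocked=[]
Op 2: conn=8 S1=25 S2=8 S3=25 S4=50 blocked=[]
Op 3: conn=-8 S1=25 S2=-8 S3=25 S4=50 blocked=[1, 2, 3, 4]
Op 4: conn=-8 S1=25 S2=-8 S3=25 S4=73 blocked=[1, 2, 3, 4]
Op 5: conn=-8 S1=25 S2=-8 S3=32 S4=73 blocked=[1, 2, 3, 4]
Op 6: conn=4 S1=25 S2=-8 S3=32 S4=73 blocked=[2]
Op 7: conn=-12 S1=25 S2=-8 S3=16 S4=73 blocked=[1, 2, 3, 4]
Op 8: conn=17 S1=25 S2=-8 S3=16 S4=73 blocked=[2]
Op 9: conn=17 S1=25 S2=-8 S3=29 S4=73 blocked=[2]

Answer: 17 25 -8 29 73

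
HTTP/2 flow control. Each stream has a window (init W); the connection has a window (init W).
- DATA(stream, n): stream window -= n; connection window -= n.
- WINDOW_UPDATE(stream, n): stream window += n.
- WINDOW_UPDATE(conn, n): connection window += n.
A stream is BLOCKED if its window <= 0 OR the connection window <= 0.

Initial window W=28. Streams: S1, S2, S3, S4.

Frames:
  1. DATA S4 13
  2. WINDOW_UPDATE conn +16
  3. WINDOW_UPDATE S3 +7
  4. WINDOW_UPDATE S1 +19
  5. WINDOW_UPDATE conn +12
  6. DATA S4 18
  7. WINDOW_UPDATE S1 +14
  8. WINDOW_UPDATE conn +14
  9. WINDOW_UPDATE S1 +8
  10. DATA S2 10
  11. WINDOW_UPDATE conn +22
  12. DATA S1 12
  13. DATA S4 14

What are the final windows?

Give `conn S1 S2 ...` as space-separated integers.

Op 1: conn=15 S1=28 S2=28 S3=28 S4=15 blocked=[]
Op 2: conn=31 S1=28 S2=28 S3=28 S4=15 blocked=[]
Op 3: conn=31 S1=28 S2=28 S3=35 S4=15 blocked=[]
Op 4: conn=31 S1=47 S2=28 S3=35 S4=15 blocked=[]
Op 5: conn=43 S1=47 S2=28 S3=35 S4=15 blocked=[]
Op 6: conn=25 S1=47 S2=28 S3=35 S4=-3 blocked=[4]
Op 7: conn=25 S1=61 S2=28 S3=35 S4=-3 blocked=[4]
Op 8: conn=39 S1=61 S2=28 S3=35 S4=-3 blocked=[4]
Op 9: conn=39 S1=69 S2=28 S3=35 S4=-3 blocked=[4]
Op 10: conn=29 S1=69 S2=18 S3=35 S4=-3 blocked=[4]
Op 11: conn=51 S1=69 S2=18 S3=35 S4=-3 blocked=[4]
Op 12: conn=39 S1=57 S2=18 S3=35 S4=-3 blocked=[4]
Op 13: conn=25 S1=57 S2=18 S3=35 S4=-17 blocked=[4]

Answer: 25 57 18 35 -17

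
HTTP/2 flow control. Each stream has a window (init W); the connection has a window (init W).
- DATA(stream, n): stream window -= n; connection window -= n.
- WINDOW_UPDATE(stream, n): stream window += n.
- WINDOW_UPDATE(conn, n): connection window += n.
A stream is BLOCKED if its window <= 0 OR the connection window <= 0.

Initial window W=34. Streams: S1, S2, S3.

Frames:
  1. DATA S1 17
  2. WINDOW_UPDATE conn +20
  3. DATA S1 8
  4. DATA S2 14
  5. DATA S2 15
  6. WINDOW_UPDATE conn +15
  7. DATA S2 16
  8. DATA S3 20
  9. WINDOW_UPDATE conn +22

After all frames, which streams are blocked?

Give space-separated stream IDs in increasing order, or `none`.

Op 1: conn=17 S1=17 S2=34 S3=34 blocked=[]
Op 2: conn=37 S1=17 S2=34 S3=34 blocked=[]
Op 3: conn=29 S1=9 S2=34 S3=34 blocked=[]
Op 4: conn=15 S1=9 S2=20 S3=34 blocked=[]
Op 5: conn=0 S1=9 S2=5 S3=34 blocked=[1, 2, 3]
Op 6: conn=15 S1=9 S2=5 S3=34 blocked=[]
Op 7: conn=-1 S1=9 S2=-11 S3=34 blocked=[1, 2, 3]
Op 8: conn=-21 S1=9 S2=-11 S3=14 blocked=[1, 2, 3]
Op 9: conn=1 S1=9 S2=-11 S3=14 blocked=[2]

Answer: S2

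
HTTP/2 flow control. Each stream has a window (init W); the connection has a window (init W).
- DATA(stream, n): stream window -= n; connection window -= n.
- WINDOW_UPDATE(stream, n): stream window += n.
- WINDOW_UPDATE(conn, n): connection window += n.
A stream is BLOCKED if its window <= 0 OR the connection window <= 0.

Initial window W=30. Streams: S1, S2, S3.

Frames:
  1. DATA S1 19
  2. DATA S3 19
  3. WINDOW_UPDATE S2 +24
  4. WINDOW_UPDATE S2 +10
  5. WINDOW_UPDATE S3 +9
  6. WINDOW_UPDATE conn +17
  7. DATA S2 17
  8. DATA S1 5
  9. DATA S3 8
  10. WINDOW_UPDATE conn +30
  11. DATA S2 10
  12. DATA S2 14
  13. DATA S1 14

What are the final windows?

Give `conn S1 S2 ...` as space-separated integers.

Answer: -29 -8 23 12

Derivation:
Op 1: conn=11 S1=11 S2=30 S3=30 blocked=[]
Op 2: conn=-8 S1=11 S2=30 S3=11 blocked=[1, 2, 3]
Op 3: conn=-8 S1=11 S2=54 S3=11 blocked=[1, 2, 3]
Op 4: conn=-8 S1=11 S2=64 S3=11 blocked=[1, 2, 3]
Op 5: conn=-8 S1=11 S2=64 S3=20 blocked=[1, 2, 3]
Op 6: conn=9 S1=11 S2=64 S3=20 blocked=[]
Op 7: conn=-8 S1=11 S2=47 S3=20 blocked=[1, 2, 3]
Op 8: conn=-13 S1=6 S2=47 S3=20 blocked=[1, 2, 3]
Op 9: conn=-21 S1=6 S2=47 S3=12 blocked=[1, 2, 3]
Op 10: conn=9 S1=6 S2=47 S3=12 blocked=[]
Op 11: conn=-1 S1=6 S2=37 S3=12 blocked=[1, 2, 3]
Op 12: conn=-15 S1=6 S2=23 S3=12 blocked=[1, 2, 3]
Op 13: conn=-29 S1=-8 S2=23 S3=12 blocked=[1, 2, 3]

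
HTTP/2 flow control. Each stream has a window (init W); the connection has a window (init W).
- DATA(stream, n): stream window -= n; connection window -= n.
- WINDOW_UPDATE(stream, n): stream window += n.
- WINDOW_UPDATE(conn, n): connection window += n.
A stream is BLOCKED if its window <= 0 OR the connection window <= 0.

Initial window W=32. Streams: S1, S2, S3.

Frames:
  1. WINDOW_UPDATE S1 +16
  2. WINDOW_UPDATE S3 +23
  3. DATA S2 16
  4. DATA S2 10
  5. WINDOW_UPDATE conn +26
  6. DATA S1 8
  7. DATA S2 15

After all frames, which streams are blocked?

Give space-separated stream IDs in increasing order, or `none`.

Answer: S2

Derivation:
Op 1: conn=32 S1=48 S2=32 S3=32 blocked=[]
Op 2: conn=32 S1=48 S2=32 S3=55 blocked=[]
Op 3: conn=16 S1=48 S2=16 S3=55 blocked=[]
Op 4: conn=6 S1=48 S2=6 S3=55 blocked=[]
Op 5: conn=32 S1=48 S2=6 S3=55 blocked=[]
Op 6: conn=24 S1=40 S2=6 S3=55 blocked=[]
Op 7: conn=9 S1=40 S2=-9 S3=55 blocked=[2]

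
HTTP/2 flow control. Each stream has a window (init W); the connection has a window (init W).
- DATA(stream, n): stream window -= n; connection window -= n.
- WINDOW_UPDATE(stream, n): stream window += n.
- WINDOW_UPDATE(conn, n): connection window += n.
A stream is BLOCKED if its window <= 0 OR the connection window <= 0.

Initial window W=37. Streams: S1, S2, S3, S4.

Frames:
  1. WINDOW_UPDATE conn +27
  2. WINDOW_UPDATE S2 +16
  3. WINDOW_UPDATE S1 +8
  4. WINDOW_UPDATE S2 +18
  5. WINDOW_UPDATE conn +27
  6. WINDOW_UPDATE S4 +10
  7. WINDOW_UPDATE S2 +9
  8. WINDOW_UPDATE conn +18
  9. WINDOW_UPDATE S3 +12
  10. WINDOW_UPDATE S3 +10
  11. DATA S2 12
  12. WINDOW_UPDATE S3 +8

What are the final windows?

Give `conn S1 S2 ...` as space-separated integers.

Answer: 97 45 68 67 47

Derivation:
Op 1: conn=64 S1=37 S2=37 S3=37 S4=37 blocked=[]
Op 2: conn=64 S1=37 S2=53 S3=37 S4=37 blocked=[]
Op 3: conn=64 S1=45 S2=53 S3=37 S4=37 blocked=[]
Op 4: conn=64 S1=45 S2=71 S3=37 S4=37 blocked=[]
Op 5: conn=91 S1=45 S2=71 S3=37 S4=37 blocked=[]
Op 6: conn=91 S1=45 S2=71 S3=37 S4=47 blocked=[]
Op 7: conn=91 S1=45 S2=80 S3=37 S4=47 blocked=[]
Op 8: conn=109 S1=45 S2=80 S3=37 S4=47 blocked=[]
Op 9: conn=109 S1=45 S2=80 S3=49 S4=47 blocked=[]
Op 10: conn=109 S1=45 S2=80 S3=59 S4=47 blocked=[]
Op 11: conn=97 S1=45 S2=68 S3=59 S4=47 blocked=[]
Op 12: conn=97 S1=45 S2=68 S3=67 S4=47 blocked=[]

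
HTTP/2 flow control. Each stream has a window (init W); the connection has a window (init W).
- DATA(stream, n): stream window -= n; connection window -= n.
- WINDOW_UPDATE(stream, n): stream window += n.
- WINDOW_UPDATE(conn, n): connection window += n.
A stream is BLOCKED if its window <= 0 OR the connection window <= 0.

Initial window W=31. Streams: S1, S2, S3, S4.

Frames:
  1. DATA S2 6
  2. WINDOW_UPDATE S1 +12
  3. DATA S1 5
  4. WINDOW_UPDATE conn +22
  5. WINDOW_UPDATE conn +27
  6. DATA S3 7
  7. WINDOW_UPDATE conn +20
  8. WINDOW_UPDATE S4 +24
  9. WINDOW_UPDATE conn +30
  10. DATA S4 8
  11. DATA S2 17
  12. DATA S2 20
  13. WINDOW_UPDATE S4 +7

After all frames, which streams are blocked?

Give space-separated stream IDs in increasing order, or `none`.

Answer: S2

Derivation:
Op 1: conn=25 S1=31 S2=25 S3=31 S4=31 blocked=[]
Op 2: conn=25 S1=43 S2=25 S3=31 S4=31 blocked=[]
Op 3: conn=20 S1=38 S2=25 S3=31 S4=31 blocked=[]
Op 4: conn=42 S1=38 S2=25 S3=31 S4=31 blocked=[]
Op 5: conn=69 S1=38 S2=25 S3=31 S4=31 blocked=[]
Op 6: conn=62 S1=38 S2=25 S3=24 S4=31 blocked=[]
Op 7: conn=82 S1=38 S2=25 S3=24 S4=31 blocked=[]
Op 8: conn=82 S1=38 S2=25 S3=24 S4=55 blocked=[]
Op 9: conn=112 S1=38 S2=25 S3=24 S4=55 blocked=[]
Op 10: conn=104 S1=38 S2=25 S3=24 S4=47 blocked=[]
Op 11: conn=87 S1=38 S2=8 S3=24 S4=47 blocked=[]
Op 12: conn=67 S1=38 S2=-12 S3=24 S4=47 blocked=[2]
Op 13: conn=67 S1=38 S2=-12 S3=24 S4=54 blocked=[2]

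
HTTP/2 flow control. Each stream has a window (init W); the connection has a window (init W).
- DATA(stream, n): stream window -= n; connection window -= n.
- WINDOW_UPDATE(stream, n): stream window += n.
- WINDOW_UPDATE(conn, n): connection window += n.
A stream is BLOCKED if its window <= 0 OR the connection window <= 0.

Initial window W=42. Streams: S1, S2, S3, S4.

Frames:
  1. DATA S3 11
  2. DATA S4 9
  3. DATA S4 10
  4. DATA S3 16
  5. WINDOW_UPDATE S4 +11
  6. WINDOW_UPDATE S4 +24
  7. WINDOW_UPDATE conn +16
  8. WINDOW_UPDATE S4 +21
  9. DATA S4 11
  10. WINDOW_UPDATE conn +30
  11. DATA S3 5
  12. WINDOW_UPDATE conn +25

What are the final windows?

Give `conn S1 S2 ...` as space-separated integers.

Answer: 51 42 42 10 68

Derivation:
Op 1: conn=31 S1=42 S2=42 S3=31 S4=42 blocked=[]
Op 2: conn=22 S1=42 S2=42 S3=31 S4=33 blocked=[]
Op 3: conn=12 S1=42 S2=42 S3=31 S4=23 blocked=[]
Op 4: conn=-4 S1=42 S2=42 S3=15 S4=23 blocked=[1, 2, 3, 4]
Op 5: conn=-4 S1=42 S2=42 S3=15 S4=34 blocked=[1, 2, 3, 4]
Op 6: conn=-4 S1=42 S2=42 S3=15 S4=58 blocked=[1, 2, 3, 4]
Op 7: conn=12 S1=42 S2=42 S3=15 S4=58 blocked=[]
Op 8: conn=12 S1=42 S2=42 S3=15 S4=79 blocked=[]
Op 9: conn=1 S1=42 S2=42 S3=15 S4=68 blocked=[]
Op 10: conn=31 S1=42 S2=42 S3=15 S4=68 blocked=[]
Op 11: conn=26 S1=42 S2=42 S3=10 S4=68 blocked=[]
Op 12: conn=51 S1=42 S2=42 S3=10 S4=68 blocked=[]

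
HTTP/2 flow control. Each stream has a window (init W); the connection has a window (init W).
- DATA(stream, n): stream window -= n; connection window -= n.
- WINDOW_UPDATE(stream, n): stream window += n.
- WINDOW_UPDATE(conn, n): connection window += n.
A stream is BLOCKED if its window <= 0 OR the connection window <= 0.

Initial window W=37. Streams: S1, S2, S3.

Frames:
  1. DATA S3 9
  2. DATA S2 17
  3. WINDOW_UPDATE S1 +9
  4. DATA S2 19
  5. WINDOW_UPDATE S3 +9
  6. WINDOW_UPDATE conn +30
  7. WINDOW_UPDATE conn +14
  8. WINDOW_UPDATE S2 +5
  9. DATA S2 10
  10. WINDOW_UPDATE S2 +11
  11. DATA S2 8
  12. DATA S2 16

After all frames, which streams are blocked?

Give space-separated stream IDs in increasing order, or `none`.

Op 1: conn=28 S1=37 S2=37 S3=28 blocked=[]
Op 2: conn=11 S1=37 S2=20 S3=28 blocked=[]
Op 3: conn=11 S1=46 S2=20 S3=28 blocked=[]
Op 4: conn=-8 S1=46 S2=1 S3=28 blocked=[1, 2, 3]
Op 5: conn=-8 S1=46 S2=1 S3=37 blocked=[1, 2, 3]
Op 6: conn=22 S1=46 S2=1 S3=37 blocked=[]
Op 7: conn=36 S1=46 S2=1 S3=37 blocked=[]
Op 8: conn=36 S1=46 S2=6 S3=37 blocked=[]
Op 9: conn=26 S1=46 S2=-4 S3=37 blocked=[2]
Op 10: conn=26 S1=46 S2=7 S3=37 blocked=[]
Op 11: conn=18 S1=46 S2=-1 S3=37 blocked=[2]
Op 12: conn=2 S1=46 S2=-17 S3=37 blocked=[2]

Answer: S2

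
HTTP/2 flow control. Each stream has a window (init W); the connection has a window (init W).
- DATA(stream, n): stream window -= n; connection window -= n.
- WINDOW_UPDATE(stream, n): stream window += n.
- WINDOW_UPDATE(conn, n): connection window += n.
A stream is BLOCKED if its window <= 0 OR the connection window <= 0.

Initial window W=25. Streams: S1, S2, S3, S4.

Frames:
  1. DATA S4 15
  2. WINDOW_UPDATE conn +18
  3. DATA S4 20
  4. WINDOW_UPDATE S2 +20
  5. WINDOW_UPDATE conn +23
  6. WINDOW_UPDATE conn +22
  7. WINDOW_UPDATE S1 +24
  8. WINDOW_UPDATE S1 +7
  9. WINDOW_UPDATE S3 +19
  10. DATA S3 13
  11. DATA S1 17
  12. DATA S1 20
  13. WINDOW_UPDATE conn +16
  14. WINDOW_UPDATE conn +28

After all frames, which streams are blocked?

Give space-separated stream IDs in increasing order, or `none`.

Op 1: conn=10 S1=25 S2=25 S3=25 S4=10 blocked=[]
Op 2: conn=28 S1=25 S2=25 S3=25 S4=10 blocked=[]
Op 3: conn=8 S1=25 S2=25 S3=25 S4=-10 blocked=[4]
Op 4: conn=8 S1=25 S2=45 S3=25 S4=-10 blocked=[4]
Op 5: conn=31 S1=25 S2=45 S3=25 S4=-10 blocked=[4]
Op 6: conn=53 S1=25 S2=45 S3=25 S4=-10 blocked=[4]
Op 7: conn=53 S1=49 S2=45 S3=25 S4=-10 blocked=[4]
Op 8: conn=53 S1=56 S2=45 S3=25 S4=-10 blocked=[4]
Op 9: conn=53 S1=56 S2=45 S3=44 S4=-10 blocked=[4]
Op 10: conn=40 S1=56 S2=45 S3=31 S4=-10 blocked=[4]
Op 11: conn=23 S1=39 S2=45 S3=31 S4=-10 blocked=[4]
Op 12: conn=3 S1=19 S2=45 S3=31 S4=-10 blocked=[4]
Op 13: conn=19 S1=19 S2=45 S3=31 S4=-10 blocked=[4]
Op 14: conn=47 S1=19 S2=45 S3=31 S4=-10 blocked=[4]

Answer: S4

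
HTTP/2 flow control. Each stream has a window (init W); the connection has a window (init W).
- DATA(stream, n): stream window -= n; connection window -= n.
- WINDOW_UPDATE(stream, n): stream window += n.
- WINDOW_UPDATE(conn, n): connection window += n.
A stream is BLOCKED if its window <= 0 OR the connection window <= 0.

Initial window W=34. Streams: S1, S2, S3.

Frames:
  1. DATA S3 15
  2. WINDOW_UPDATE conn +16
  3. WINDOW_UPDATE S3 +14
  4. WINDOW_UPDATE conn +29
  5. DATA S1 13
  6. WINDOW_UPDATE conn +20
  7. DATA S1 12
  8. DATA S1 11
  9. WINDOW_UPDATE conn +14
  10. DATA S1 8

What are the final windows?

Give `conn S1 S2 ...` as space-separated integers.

Answer: 54 -10 34 33

Derivation:
Op 1: conn=19 S1=34 S2=34 S3=19 blocked=[]
Op 2: conn=35 S1=34 S2=34 S3=19 blocked=[]
Op 3: conn=35 S1=34 S2=34 S3=33 blocked=[]
Op 4: conn=64 S1=34 S2=34 S3=33 blocked=[]
Op 5: conn=51 S1=21 S2=34 S3=33 blocked=[]
Op 6: conn=71 S1=21 S2=34 S3=33 blocked=[]
Op 7: conn=59 S1=9 S2=34 S3=33 blocked=[]
Op 8: conn=48 S1=-2 S2=34 S3=33 blocked=[1]
Op 9: conn=62 S1=-2 S2=34 S3=33 blocked=[1]
Op 10: conn=54 S1=-10 S2=34 S3=33 blocked=[1]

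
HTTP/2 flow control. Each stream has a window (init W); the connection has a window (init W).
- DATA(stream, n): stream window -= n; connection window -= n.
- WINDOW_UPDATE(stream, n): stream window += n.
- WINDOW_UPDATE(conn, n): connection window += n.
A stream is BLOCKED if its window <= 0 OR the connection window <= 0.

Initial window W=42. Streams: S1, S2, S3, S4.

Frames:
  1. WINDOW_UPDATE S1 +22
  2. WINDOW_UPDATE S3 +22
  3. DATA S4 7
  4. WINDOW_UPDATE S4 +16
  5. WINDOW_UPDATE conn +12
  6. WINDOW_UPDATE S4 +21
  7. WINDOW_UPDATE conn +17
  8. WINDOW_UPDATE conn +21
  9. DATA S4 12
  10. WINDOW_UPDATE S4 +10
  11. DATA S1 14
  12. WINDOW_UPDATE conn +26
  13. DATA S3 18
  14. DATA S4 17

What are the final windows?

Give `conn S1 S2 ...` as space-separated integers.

Op 1: conn=42 S1=64 S2=42 S3=42 S4=42 blocked=[]
Op 2: conn=42 S1=64 S2=42 S3=64 S4=42 blocked=[]
Op 3: conn=35 S1=64 S2=42 S3=64 S4=35 blocked=[]
Op 4: conn=35 S1=64 S2=42 S3=64 S4=51 blocked=[]
Op 5: conn=47 S1=64 S2=42 S3=64 S4=51 blocked=[]
Op 6: conn=47 S1=64 S2=42 S3=64 S4=72 blocked=[]
Op 7: conn=64 S1=64 S2=42 S3=64 S4=72 blocked=[]
Op 8: conn=85 S1=64 S2=42 S3=64 S4=72 blocked=[]
Op 9: conn=73 S1=64 S2=42 S3=64 S4=60 blocked=[]
Op 10: conn=73 S1=64 S2=42 S3=64 S4=70 blocked=[]
Op 11: conn=59 S1=50 S2=42 S3=64 S4=70 blocked=[]
Op 12: conn=85 S1=50 S2=42 S3=64 S4=70 blocked=[]
Op 13: conn=67 S1=50 S2=42 S3=46 S4=70 blocked=[]
Op 14: conn=50 S1=50 S2=42 S3=46 S4=53 blocked=[]

Answer: 50 50 42 46 53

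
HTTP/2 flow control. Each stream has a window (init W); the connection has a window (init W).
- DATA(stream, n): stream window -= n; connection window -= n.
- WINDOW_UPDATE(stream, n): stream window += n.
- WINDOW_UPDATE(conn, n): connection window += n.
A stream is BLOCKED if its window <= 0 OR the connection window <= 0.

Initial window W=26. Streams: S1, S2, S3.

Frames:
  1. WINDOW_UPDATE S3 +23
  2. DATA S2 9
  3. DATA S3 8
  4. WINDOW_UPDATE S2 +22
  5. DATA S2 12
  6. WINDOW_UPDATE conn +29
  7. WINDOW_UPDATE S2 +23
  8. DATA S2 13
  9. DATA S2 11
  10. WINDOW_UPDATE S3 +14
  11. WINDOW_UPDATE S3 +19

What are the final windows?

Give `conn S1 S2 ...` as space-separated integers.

Answer: 2 26 26 74

Derivation:
Op 1: conn=26 S1=26 S2=26 S3=49 blocked=[]
Op 2: conn=17 S1=26 S2=17 S3=49 blocked=[]
Op 3: conn=9 S1=26 S2=17 S3=41 blocked=[]
Op 4: conn=9 S1=26 S2=39 S3=41 blocked=[]
Op 5: conn=-3 S1=26 S2=27 S3=41 blocked=[1, 2, 3]
Op 6: conn=26 S1=26 S2=27 S3=41 blocked=[]
Op 7: conn=26 S1=26 S2=50 S3=41 blocked=[]
Op 8: conn=13 S1=26 S2=37 S3=41 blocked=[]
Op 9: conn=2 S1=26 S2=26 S3=41 blocked=[]
Op 10: conn=2 S1=26 S2=26 S3=55 blocked=[]
Op 11: conn=2 S1=26 S2=26 S3=74 blocked=[]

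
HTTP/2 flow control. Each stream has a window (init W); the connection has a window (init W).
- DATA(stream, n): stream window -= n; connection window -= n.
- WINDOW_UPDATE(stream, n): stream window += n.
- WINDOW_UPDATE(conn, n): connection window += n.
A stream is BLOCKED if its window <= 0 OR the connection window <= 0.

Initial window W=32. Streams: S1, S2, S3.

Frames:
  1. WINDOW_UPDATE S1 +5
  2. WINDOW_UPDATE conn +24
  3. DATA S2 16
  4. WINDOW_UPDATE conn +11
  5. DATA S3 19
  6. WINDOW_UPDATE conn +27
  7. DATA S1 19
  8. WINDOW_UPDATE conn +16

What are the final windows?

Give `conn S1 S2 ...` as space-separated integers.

Op 1: conn=32 S1=37 S2=32 S3=32 blocked=[]
Op 2: conn=56 S1=37 S2=32 S3=32 blocked=[]
Op 3: conn=40 S1=37 S2=16 S3=32 blocked=[]
Op 4: conn=51 S1=37 S2=16 S3=32 blocked=[]
Op 5: conn=32 S1=37 S2=16 S3=13 blocked=[]
Op 6: conn=59 S1=37 S2=16 S3=13 blocked=[]
Op 7: conn=40 S1=18 S2=16 S3=13 blocked=[]
Op 8: conn=56 S1=18 S2=16 S3=13 blocked=[]

Answer: 56 18 16 13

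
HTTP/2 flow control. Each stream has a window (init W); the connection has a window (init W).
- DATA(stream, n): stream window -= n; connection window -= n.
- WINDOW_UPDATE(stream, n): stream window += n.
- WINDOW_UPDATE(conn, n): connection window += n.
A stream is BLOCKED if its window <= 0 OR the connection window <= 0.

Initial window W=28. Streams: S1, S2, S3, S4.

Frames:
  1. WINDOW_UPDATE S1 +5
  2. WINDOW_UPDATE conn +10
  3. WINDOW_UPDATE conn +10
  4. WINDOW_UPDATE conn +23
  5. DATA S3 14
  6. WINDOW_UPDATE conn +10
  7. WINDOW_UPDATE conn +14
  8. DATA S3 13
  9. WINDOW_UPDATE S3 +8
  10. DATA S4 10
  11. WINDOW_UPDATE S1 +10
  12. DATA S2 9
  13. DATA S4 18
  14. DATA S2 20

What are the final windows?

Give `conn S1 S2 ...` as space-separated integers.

Op 1: conn=28 S1=33 S2=28 S3=28 S4=28 blocked=[]
Op 2: conn=38 S1=33 S2=28 S3=28 S4=28 blocked=[]
Op 3: conn=48 S1=33 S2=28 S3=28 S4=28 blocked=[]
Op 4: conn=71 S1=33 S2=28 S3=28 S4=28 blocked=[]
Op 5: conn=57 S1=33 S2=28 S3=14 S4=28 blocked=[]
Op 6: conn=67 S1=33 S2=28 S3=14 S4=28 blocked=[]
Op 7: conn=81 S1=33 S2=28 S3=14 S4=28 blocked=[]
Op 8: conn=68 S1=33 S2=28 S3=1 S4=28 blocked=[]
Op 9: conn=68 S1=33 S2=28 S3=9 S4=28 blocked=[]
Op 10: conn=58 S1=33 S2=28 S3=9 S4=18 blocked=[]
Op 11: conn=58 S1=43 S2=28 S3=9 S4=18 blocked=[]
Op 12: conn=49 S1=43 S2=19 S3=9 S4=18 blocked=[]
Op 13: conn=31 S1=43 S2=19 S3=9 S4=0 blocked=[4]
Op 14: conn=11 S1=43 S2=-1 S3=9 S4=0 blocked=[2, 4]

Answer: 11 43 -1 9 0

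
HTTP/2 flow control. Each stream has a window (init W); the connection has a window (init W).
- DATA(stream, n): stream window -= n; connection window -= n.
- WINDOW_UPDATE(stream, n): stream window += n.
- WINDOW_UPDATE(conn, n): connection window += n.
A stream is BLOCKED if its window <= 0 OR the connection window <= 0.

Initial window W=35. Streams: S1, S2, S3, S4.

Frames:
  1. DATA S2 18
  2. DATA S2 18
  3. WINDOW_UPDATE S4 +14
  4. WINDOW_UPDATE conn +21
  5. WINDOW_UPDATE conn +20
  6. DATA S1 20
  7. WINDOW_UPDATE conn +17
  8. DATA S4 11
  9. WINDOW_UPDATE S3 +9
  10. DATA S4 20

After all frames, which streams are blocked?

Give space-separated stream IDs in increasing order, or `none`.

Answer: S2

Derivation:
Op 1: conn=17 S1=35 S2=17 S3=35 S4=35 blocked=[]
Op 2: conn=-1 S1=35 S2=-1 S3=35 S4=35 blocked=[1, 2, 3, 4]
Op 3: conn=-1 S1=35 S2=-1 S3=35 S4=49 blocked=[1, 2, 3, 4]
Op 4: conn=20 S1=35 S2=-1 S3=35 S4=49 blocked=[2]
Op 5: conn=40 S1=35 S2=-1 S3=35 S4=49 blocked=[2]
Op 6: conn=20 S1=15 S2=-1 S3=35 S4=49 blocked=[2]
Op 7: conn=37 S1=15 S2=-1 S3=35 S4=49 blocked=[2]
Op 8: conn=26 S1=15 S2=-1 S3=35 S4=38 blocked=[2]
Op 9: conn=26 S1=15 S2=-1 S3=44 S4=38 blocked=[2]
Op 10: conn=6 S1=15 S2=-1 S3=44 S4=18 blocked=[2]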